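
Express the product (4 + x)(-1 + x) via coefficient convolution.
Ascending coefficients: a = [4, 1], b = [-1, 1]. c[0] = 4×-1 = -4; c[1] = 4×1 + 1×-1 = 3; c[2] = 1×1 = 1. Result coefficients: [-4, 3, 1] → -4 + 3x + x^2

-4 + 3x + x^2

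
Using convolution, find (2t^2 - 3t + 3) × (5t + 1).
Ascending coefficients: a = [3, -3, 2], b = [1, 5]. c[0] = 3×1 = 3; c[1] = 3×5 + -3×1 = 12; c[2] = -3×5 + 2×1 = -13; c[3] = 2×5 = 10. Result coefficients: [3, 12, -13, 10] → 10t^3 - 13t^2 + 12t + 3

10t^3 - 13t^2 + 12t + 3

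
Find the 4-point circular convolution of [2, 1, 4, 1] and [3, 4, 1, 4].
Use y[k] = Σ_j x[j]·h[(k-j) mod 4]. y[0] = 2×3 + 1×4 + 4×1 + 1×4 = 18; y[1] = 2×4 + 1×3 + 4×4 + 1×1 = 28; y[2] = 2×1 + 1×4 + 4×3 + 1×4 = 22; y[3] = 2×4 + 1×1 + 4×4 + 1×3 = 28. Result: [18, 28, 22, 28]

[18, 28, 22, 28]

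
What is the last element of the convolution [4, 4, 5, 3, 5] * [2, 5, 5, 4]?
Use y[k] = Σ_i a[i]·b[k-i] at k=7. y[7] = 5×4 = 20

20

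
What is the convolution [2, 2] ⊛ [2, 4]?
y[0] = 2×2 = 4; y[1] = 2×4 + 2×2 = 12; y[2] = 2×4 = 8

[4, 12, 8]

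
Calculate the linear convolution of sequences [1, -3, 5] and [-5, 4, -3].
y[0] = 1×-5 = -5; y[1] = 1×4 + -3×-5 = 19; y[2] = 1×-3 + -3×4 + 5×-5 = -40; y[3] = -3×-3 + 5×4 = 29; y[4] = 5×-3 = -15

[-5, 19, -40, 29, -15]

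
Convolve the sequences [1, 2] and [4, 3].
y[0] = 1×4 = 4; y[1] = 1×3 + 2×4 = 11; y[2] = 2×3 = 6

[4, 11, 6]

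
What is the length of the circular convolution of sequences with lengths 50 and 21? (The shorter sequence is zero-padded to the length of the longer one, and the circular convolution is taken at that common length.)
Circular convolution (zero-padding the shorter input) has length max(m, n) = max(50, 21) = 50

50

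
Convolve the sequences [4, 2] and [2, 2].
y[0] = 4×2 = 8; y[1] = 4×2 + 2×2 = 12; y[2] = 2×2 = 4

[8, 12, 4]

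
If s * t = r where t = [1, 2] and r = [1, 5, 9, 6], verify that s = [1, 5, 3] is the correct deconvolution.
Forward-compute [1, 5, 3] * [1, 2]: r[0] = 1×1 = 1; r[1] = 1×2 + 5×1 = 7; r[2] = 5×2 + 3×1 = 13; r[3] = 3×2 = 6 → [1, 7, 13, 6]. Does not match given r = [1, 5, 9, 6].

Not verified. [1, 5, 3] * [1, 2] = [1, 7, 13, 6], which differs from [1, 5, 9, 6] at index 1.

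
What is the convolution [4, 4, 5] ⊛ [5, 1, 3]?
y[0] = 4×5 = 20; y[1] = 4×1 + 4×5 = 24; y[2] = 4×3 + 4×1 + 5×5 = 41; y[3] = 4×3 + 5×1 = 17; y[4] = 5×3 = 15

[20, 24, 41, 17, 15]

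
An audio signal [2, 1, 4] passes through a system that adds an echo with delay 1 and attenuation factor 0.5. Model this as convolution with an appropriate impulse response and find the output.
Direct-path + delayed-attenuated-path model → impulse response h = [1, 0.5] (1 at lag 0, 0.5 at lag 1). Output y[n] = x[n] + 0.5·x[n - 1] (with x[n] = 0 outside 0..2): y[0] = 2 + 0.5×0 = 2; y[1] = 1 + 0.5×2 = 2.0; y[2] = 4 + 0.5×1 = 4.5; y[3] = 0 + 0.5×4 = 2.0. So y = [2, 2.0, 4.5, 2.0]

[2, 2.0, 4.5, 2.0]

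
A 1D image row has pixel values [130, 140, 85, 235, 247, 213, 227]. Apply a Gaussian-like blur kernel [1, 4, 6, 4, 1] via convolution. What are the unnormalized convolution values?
Convolve image row [130, 140, 85, 235, 247, 213, 227] with kernel [1, 4, 6, 4, 1]: y[0] = 130×1 = 130; y[1] = 130×4 + 140×1 = 660; y[2] = 130×6 + 140×4 + 85×1 = 1425; y[3] = 130×4 + 140×6 + 85×4 + 235×1 = 1935; y[4] = 130×1 + 140×4 + 85×6 + 235×4 + 247×1 = 2387; y[5] = 140×1 + 85×4 + 235×6 + 247×4 + 213×1 = 3091; y[6] = 85×1 + 235×4 + 247×6 + 213×4 + 227×1 = 3586; y[7] = 235×1 + 247×4 + 213×6 + 227×4 = 3409; y[8] = 247×1 + 213×4 + 227×6 = 2461; y[9] = 213×1 + 227×4 = 1121; y[10] = 227×1 = 227 → [130, 660, 1425, 1935, 2387, 3091, 3586, 3409, 2461, 1121, 227]. Normalization factor = sum(kernel) = 16.

[130, 660, 1425, 1935, 2387, 3091, 3586, 3409, 2461, 1121, 227]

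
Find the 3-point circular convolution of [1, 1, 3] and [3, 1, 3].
Use y[k] = Σ_j u[j]·v[(k-j) mod 3]. y[0] = 1×3 + 1×3 + 3×1 = 9; y[1] = 1×1 + 1×3 + 3×3 = 13; y[2] = 1×3 + 1×1 + 3×3 = 13. Result: [9, 13, 13]

[9, 13, 13]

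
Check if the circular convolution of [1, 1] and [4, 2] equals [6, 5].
Recompute circular convolution of [1, 1] and [4, 2]: y[0] = 1×4 + 1×2 = 6; y[1] = 1×2 + 1×4 = 6 → [6, 6]. Compare to given [6, 5]: they differ at index 1: given 5, correct 6, so answer: No

No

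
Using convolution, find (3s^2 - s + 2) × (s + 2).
Ascending coefficients: a = [2, -1, 3], b = [2, 1]. c[0] = 2×2 = 4; c[1] = 2×1 + -1×2 = 0; c[2] = -1×1 + 3×2 = 5; c[3] = 3×1 = 3. Result coefficients: [4, 0, 5, 3] → 3s^3 + 5s^2 + 4

3s^3 + 5s^2 + 4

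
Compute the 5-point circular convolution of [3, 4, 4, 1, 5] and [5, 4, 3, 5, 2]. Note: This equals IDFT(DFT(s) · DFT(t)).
Either evaluate y[k] = Σ_j s[j]·t[(k-j) mod 5] directly, or use IDFT(DFT(s) · DFT(t)). y[0] = 3×5 + 4×2 + 4×5 + 1×3 + 5×4 = 66; y[1] = 3×4 + 4×5 + 4×2 + 1×5 + 5×3 = 60; y[2] = 3×3 + 4×4 + 4×5 + 1×2 + 5×5 = 72; y[3] = 3×5 + 4×3 + 4×4 + 1×5 + 5×2 = 58; y[4] = 3×2 + 4×5 + 4×3 + 1×4 + 5×5 = 67. Result: [66, 60, 72, 58, 67]

[66, 60, 72, 58, 67]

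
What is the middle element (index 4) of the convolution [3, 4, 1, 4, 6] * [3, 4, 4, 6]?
Use y[k] = Σ_i a[i]·b[k-i] at k=4. y[4] = 4×6 + 1×4 + 4×4 + 6×3 = 62

62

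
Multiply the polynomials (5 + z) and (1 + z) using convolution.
Ascending coefficients: a = [5, 1], b = [1, 1]. c[0] = 5×1 = 5; c[1] = 5×1 + 1×1 = 6; c[2] = 1×1 = 1. Result coefficients: [5, 6, 1] → 5 + 6z + z^2

5 + 6z + z^2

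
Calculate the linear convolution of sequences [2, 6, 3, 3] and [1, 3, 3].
y[0] = 2×1 = 2; y[1] = 2×3 + 6×1 = 12; y[2] = 2×3 + 6×3 + 3×1 = 27; y[3] = 6×3 + 3×3 + 3×1 = 30; y[4] = 3×3 + 3×3 = 18; y[5] = 3×3 = 9

[2, 12, 27, 30, 18, 9]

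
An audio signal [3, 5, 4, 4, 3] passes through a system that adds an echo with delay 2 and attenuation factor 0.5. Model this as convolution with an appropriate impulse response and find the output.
Direct-path + delayed-attenuated-path model → impulse response h = [1, 0, 0.5] (1 at lag 0, 0.5 at lag 2). Output y[n] = x[n] + 0.5·x[n - 2] (with x[n] = 0 outside 0..4): y[0] = 3 + 0.5×0 = 3; y[1] = 5 + 0.5×0 = 5; y[2] = 4 + 0.5×3 = 5.5; y[3] = 4 + 0.5×5 = 6.5; y[4] = 3 + 0.5×4 = 5.0; y[5] = 0 + 0.5×4 = 2.0; y[6] = 0 + 0.5×3 = 1.5. So y = [3, 5, 5.5, 6.5, 5.0, 2.0, 1.5]

[3, 5, 5.5, 6.5, 5.0, 2.0, 1.5]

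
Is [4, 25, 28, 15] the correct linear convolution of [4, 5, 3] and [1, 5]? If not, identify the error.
Recompute linear convolution of [4, 5, 3] and [1, 5]: y[0] = 4×1 = 4; y[1] = 4×5 + 5×1 = 25; y[2] = 5×5 + 3×1 = 28; y[3] = 3×5 = 15 → [4, 25, 28, 15]. Given [4, 25, 28, 15] matches, so answer: Yes

Yes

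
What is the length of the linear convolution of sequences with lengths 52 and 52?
Linear/full convolution length: m + n - 1 = 52 + 52 - 1 = 103

103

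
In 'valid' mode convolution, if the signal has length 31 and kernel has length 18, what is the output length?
'Valid' mode counts only positions where the kernel fully overlaps the signal: m - n + 1 = 31 - 18 + 1 = 14

14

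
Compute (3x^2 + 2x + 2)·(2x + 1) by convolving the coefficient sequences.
Ascending coefficients: a = [2, 2, 3], b = [1, 2]. c[0] = 2×1 = 2; c[1] = 2×2 + 2×1 = 6; c[2] = 2×2 + 3×1 = 7; c[3] = 3×2 = 6. Result coefficients: [2, 6, 7, 6] → 6x^3 + 7x^2 + 6x + 2

6x^3 + 7x^2 + 6x + 2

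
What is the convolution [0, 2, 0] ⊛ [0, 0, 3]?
y[0] = 0×0 = 0; y[1] = 0×0 + 2×0 = 0; y[2] = 0×3 + 2×0 + 0×0 = 0; y[3] = 2×3 + 0×0 = 6; y[4] = 0×3 = 0

[0, 0, 0, 6, 0]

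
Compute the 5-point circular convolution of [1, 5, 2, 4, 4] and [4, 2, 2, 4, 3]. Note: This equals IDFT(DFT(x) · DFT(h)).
Either evaluate y[k] = Σ_j x[j]·h[(k-j) mod 5] directly, or use IDFT(DFT(x) · DFT(h)). y[0] = 1×4 + 5×3 + 2×4 + 4×2 + 4×2 = 43; y[1] = 1×2 + 5×4 + 2×3 + 4×4 + 4×2 = 52; y[2] = 1×2 + 5×2 + 2×4 + 4×3 + 4×4 = 48; y[3] = 1×4 + 5×2 + 2×2 + 4×4 + 4×3 = 46; y[4] = 1×3 + 5×4 + 2×2 + 4×2 + 4×4 = 51. Result: [43, 52, 48, 46, 51]

[43, 52, 48, 46, 51]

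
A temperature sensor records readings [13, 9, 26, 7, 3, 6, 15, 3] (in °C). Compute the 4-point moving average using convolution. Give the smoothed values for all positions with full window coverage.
4-point moving average kernel = [1, 1, 1, 1]. Apply in 'valid' mode (full window coverage): avg[0] = (13 + 9 + 26 + 7) / 4 = 13.75; avg[1] = (9 + 26 + 7 + 3) / 4 = 11.25; avg[2] = (26 + 7 + 3 + 6) / 4 = 10.5; avg[3] = (7 + 3 + 6 + 15) / 4 = 7.75; avg[4] = (3 + 6 + 15 + 3) / 4 = 6.75. Smoothed values: [13.75, 11.25, 10.5, 7.75, 6.75]

[13.75, 11.25, 10.5, 7.75, 6.75]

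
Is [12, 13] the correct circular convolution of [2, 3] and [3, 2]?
Recompute circular convolution of [2, 3] and [3, 2]: y[0] = 2×3 + 3×2 = 12; y[1] = 2×2 + 3×3 = 13 → [12, 13]. Given [12, 13] matches, so answer: Yes

Yes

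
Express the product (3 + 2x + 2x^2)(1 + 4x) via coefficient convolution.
Ascending coefficients: a = [3, 2, 2], b = [1, 4]. c[0] = 3×1 = 3; c[1] = 3×4 + 2×1 = 14; c[2] = 2×4 + 2×1 = 10; c[3] = 2×4 = 8. Result coefficients: [3, 14, 10, 8] → 3 + 14x + 10x^2 + 8x^3

3 + 14x + 10x^2 + 8x^3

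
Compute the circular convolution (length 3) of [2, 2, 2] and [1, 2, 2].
Use y[k] = Σ_j a[j]·b[(k-j) mod 3]. y[0] = 2×1 + 2×2 + 2×2 = 10; y[1] = 2×2 + 2×1 + 2×2 = 10; y[2] = 2×2 + 2×2 + 2×1 = 10. Result: [10, 10, 10]

[10, 10, 10]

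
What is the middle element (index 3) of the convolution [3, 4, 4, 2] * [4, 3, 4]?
Use y[k] = Σ_i a[i]·b[k-i] at k=3. y[3] = 4×4 + 4×3 + 2×4 = 36

36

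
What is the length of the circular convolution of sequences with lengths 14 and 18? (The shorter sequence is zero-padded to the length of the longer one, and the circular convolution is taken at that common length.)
Circular convolution (zero-padding the shorter input) has length max(m, n) = max(14, 18) = 18

18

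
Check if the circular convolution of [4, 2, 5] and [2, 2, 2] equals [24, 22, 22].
Recompute circular convolution of [4, 2, 5] and [2, 2, 2]: y[0] = 4×2 + 2×2 + 5×2 = 22; y[1] = 4×2 + 2×2 + 5×2 = 22; y[2] = 4×2 + 2×2 + 5×2 = 22 → [22, 22, 22]. Compare to given [24, 22, 22]: they differ at index 0: given 24, correct 22, so answer: No

No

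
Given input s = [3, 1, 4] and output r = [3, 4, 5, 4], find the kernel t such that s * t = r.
Output length 4 = len(s) + len(t) - 1 ⇒ len(t) = 2. Solve t forward using t[k] = (r[k] - Σ_{i≥1} s[i]·t[k-i]) / s[0]: t[0] = r[0] / s[0] = 3 / 3 = 1; t[1] = (r[1] - 1×1) / s[0] = (4 - 1×1) / 3 = 1. So t = [1, 1]. Forward-check [3, 1, 4] * [1, 1]: r[0] = 3×1 = 3; r[1] = 3×1 + 1×1 = 4; r[2] = 1×1 + 4×1 = 5; r[3] = 4×1 = 4 → [3, 4, 5, 4] ✓

[1, 1]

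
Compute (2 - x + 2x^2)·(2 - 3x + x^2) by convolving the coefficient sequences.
Ascending coefficients: a = [2, -1, 2], b = [2, -3, 1]. c[0] = 2×2 = 4; c[1] = 2×-3 + -1×2 = -8; c[2] = 2×1 + -1×-3 + 2×2 = 9; c[3] = -1×1 + 2×-3 = -7; c[4] = 2×1 = 2. Result coefficients: [4, -8, 9, -7, 2] → 4 - 8x + 9x^2 - 7x^3 + 2x^4

4 - 8x + 9x^2 - 7x^3 + 2x^4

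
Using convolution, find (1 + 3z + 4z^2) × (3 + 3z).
Ascending coefficients: a = [1, 3, 4], b = [3, 3]. c[0] = 1×3 = 3; c[1] = 1×3 + 3×3 = 12; c[2] = 3×3 + 4×3 = 21; c[3] = 4×3 = 12. Result coefficients: [3, 12, 21, 12] → 3 + 12z + 21z^2 + 12z^3

3 + 12z + 21z^2 + 12z^3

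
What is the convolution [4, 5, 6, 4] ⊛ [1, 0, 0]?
y[0] = 4×1 = 4; y[1] = 4×0 + 5×1 = 5; y[2] = 4×0 + 5×0 + 6×1 = 6; y[3] = 5×0 + 6×0 + 4×1 = 4; y[4] = 6×0 + 4×0 = 0; y[5] = 4×0 = 0

[4, 5, 6, 4, 0, 0]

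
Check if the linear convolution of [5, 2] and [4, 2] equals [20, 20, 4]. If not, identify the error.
Recompute linear convolution of [5, 2] and [4, 2]: y[0] = 5×4 = 20; y[1] = 5×2 + 2×4 = 18; y[2] = 2×2 = 4 → [20, 18, 4]. Compare to given [20, 20, 4]: they differ at index 1: given 20, correct 18, so answer: No

No. Error at index 1: given 20, correct 18.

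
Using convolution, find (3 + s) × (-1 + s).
Ascending coefficients: a = [3, 1], b = [-1, 1]. c[0] = 3×-1 = -3; c[1] = 3×1 + 1×-1 = 2; c[2] = 1×1 = 1. Result coefficients: [-3, 2, 1] → -3 + 2s + s^2

-3 + 2s + s^2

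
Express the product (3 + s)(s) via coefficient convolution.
Ascending coefficients: a = [3, 1], b = [0, 1]. c[0] = 3×0 = 0; c[1] = 3×1 + 1×0 = 3; c[2] = 1×1 = 1. Result coefficients: [0, 3, 1] → 3s + s^2

3s + s^2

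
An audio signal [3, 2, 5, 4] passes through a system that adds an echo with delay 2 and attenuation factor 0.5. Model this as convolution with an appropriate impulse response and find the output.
Direct-path + delayed-attenuated-path model → impulse response h = [1, 0, 0.5] (1 at lag 0, 0.5 at lag 2). Output y[n] = x[n] + 0.5·x[n - 2] (with x[n] = 0 outside 0..3): y[0] = 3 + 0.5×0 = 3; y[1] = 2 + 0.5×0 = 2; y[2] = 5 + 0.5×3 = 6.5; y[3] = 4 + 0.5×2 = 5.0; y[4] = 0 + 0.5×5 = 2.5; y[5] = 0 + 0.5×4 = 2.0. So y = [3, 2, 6.5, 5.0, 2.5, 2.0]

[3, 2, 6.5, 5.0, 2.5, 2.0]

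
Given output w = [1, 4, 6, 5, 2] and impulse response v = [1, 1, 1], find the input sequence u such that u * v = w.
Deconvolve w=[1, 4, 6, 5, 2] by v=[1, 1, 1]. Since v[0]=1, solve forward: u[0] = w[0] / 1 = 1; u[1] = (w[1] - 1×1) / 1 = 3; u[2] = (w[2] - 3×1 - 1×1) / 1 = 2. So u = [1, 3, 2]. Check by forward convolution: w[0] = 1×1 = 1; w[1] = 1×1 + 3×1 = 4; w[2] = 1×1 + 3×1 + 2×1 = 6; w[3] = 3×1 + 2×1 = 5; w[4] = 2×1 = 2

[1, 3, 2]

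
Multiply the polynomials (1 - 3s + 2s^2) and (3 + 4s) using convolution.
Ascending coefficients: a = [1, -3, 2], b = [3, 4]. c[0] = 1×3 = 3; c[1] = 1×4 + -3×3 = -5; c[2] = -3×4 + 2×3 = -6; c[3] = 2×4 = 8. Result coefficients: [3, -5, -6, 8] → 3 - 5s - 6s^2 + 8s^3

3 - 5s - 6s^2 + 8s^3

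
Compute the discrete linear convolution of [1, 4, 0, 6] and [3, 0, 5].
y[0] = 1×3 = 3; y[1] = 1×0 + 4×3 = 12; y[2] = 1×5 + 4×0 + 0×3 = 5; y[3] = 4×5 + 0×0 + 6×3 = 38; y[4] = 0×5 + 6×0 = 0; y[5] = 6×5 = 30

[3, 12, 5, 38, 0, 30]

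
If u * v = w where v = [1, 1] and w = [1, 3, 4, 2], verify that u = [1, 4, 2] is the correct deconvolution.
Forward-compute [1, 4, 2] * [1, 1]: w[0] = 1×1 = 1; w[1] = 1×1 + 4×1 = 5; w[2] = 4×1 + 2×1 = 6; w[3] = 2×1 = 2 → [1, 5, 6, 2]. Does not match given w = [1, 3, 4, 2].

Not verified. [1, 4, 2] * [1, 1] = [1, 5, 6, 2], which differs from [1, 3, 4, 2] at index 1.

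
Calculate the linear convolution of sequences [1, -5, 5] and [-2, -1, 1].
y[0] = 1×-2 = -2; y[1] = 1×-1 + -5×-2 = 9; y[2] = 1×1 + -5×-1 + 5×-2 = -4; y[3] = -5×1 + 5×-1 = -10; y[4] = 5×1 = 5

[-2, 9, -4, -10, 5]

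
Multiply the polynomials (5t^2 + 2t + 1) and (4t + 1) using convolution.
Ascending coefficients: a = [1, 2, 5], b = [1, 4]. c[0] = 1×1 = 1; c[1] = 1×4 + 2×1 = 6; c[2] = 2×4 + 5×1 = 13; c[3] = 5×4 = 20. Result coefficients: [1, 6, 13, 20] → 20t^3 + 13t^2 + 6t + 1

20t^3 + 13t^2 + 6t + 1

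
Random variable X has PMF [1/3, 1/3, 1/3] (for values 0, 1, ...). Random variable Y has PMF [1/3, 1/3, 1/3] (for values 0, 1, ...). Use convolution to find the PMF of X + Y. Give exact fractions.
P(X+Y=k) = Σ_i P(X=i)·P(Y=k-i) — a convolution of [1/3, 1/3, 1/3] and [1/3, 1/3, 1/3]. P(X+Y=0) = (1/3)×(1/3) = 1/9; P(X+Y=1) = (1/3)×(1/3) + (1/3)×(1/3) = 1/9 + 1/9 = 2/9; P(X+Y=2) = (1/3)×(1/3) + (1/3)×(1/3) + (1/3)×(1/3) = 1/9 + 1/9 + 1/9 = 1/3; P(X+Y=3) = (1/3)×(1/3) + (1/3)×(1/3) = 1/9 + 1/9 = 2/9; P(X+Y=4) = (1/3)×(1/3) = 1/9. PMF: [1/9, 2/9, 1/3, 2/9, 1/9] (sums to 1 ✓)

[1/9, 2/9, 1/3, 2/9, 1/9]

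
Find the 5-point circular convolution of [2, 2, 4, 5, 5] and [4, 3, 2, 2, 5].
Use y[k] = Σ_j x[j]·h[(k-j) mod 5]. y[0] = 2×4 + 2×5 + 4×2 + 5×2 + 5×3 = 51; y[1] = 2×3 + 2×4 + 4×5 + 5×2 + 5×2 = 54; y[2] = 2×2 + 2×3 + 4×4 + 5×5 + 5×2 = 61; y[3] = 2×2 + 2×2 + 4×3 + 5×4 + 5×5 = 65; y[4] = 2×5 + 2×2 + 4×2 + 5×3 + 5×4 = 57. Result: [51, 54, 61, 65, 57]

[51, 54, 61, 65, 57]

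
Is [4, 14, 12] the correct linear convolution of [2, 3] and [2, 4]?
Recompute linear convolution of [2, 3] and [2, 4]: y[0] = 2×2 = 4; y[1] = 2×4 + 3×2 = 14; y[2] = 3×4 = 12 → [4, 14, 12]. Given [4, 14, 12] matches, so answer: Yes

Yes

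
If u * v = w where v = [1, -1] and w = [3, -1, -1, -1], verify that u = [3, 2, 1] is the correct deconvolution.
Forward-compute [3, 2, 1] * [1, -1]: w[0] = 3×1 = 3; w[1] = 3×-1 + 2×1 = -1; w[2] = 2×-1 + 1×1 = -1; w[3] = 1×-1 = -1 → [3, -1, -1, -1]. Matches given w = [3, -1, -1, -1], so verified.

Verified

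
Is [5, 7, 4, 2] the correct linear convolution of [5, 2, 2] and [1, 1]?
Recompute linear convolution of [5, 2, 2] and [1, 1]: y[0] = 5×1 = 5; y[1] = 5×1 + 2×1 = 7; y[2] = 2×1 + 2×1 = 4; y[3] = 2×1 = 2 → [5, 7, 4, 2]. Given [5, 7, 4, 2] matches, so answer: Yes

Yes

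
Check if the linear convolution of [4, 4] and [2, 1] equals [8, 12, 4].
Recompute linear convolution of [4, 4] and [2, 1]: y[0] = 4×2 = 8; y[1] = 4×1 + 4×2 = 12; y[2] = 4×1 = 4 → [8, 12, 4]. Given [8, 12, 4] matches, so answer: Yes

Yes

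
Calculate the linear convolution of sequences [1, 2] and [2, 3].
y[0] = 1×2 = 2; y[1] = 1×3 + 2×2 = 7; y[2] = 2×3 = 6

[2, 7, 6]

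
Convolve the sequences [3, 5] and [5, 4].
y[0] = 3×5 = 15; y[1] = 3×4 + 5×5 = 37; y[2] = 5×4 = 20

[15, 37, 20]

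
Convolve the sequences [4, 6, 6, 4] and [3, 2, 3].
y[0] = 4×3 = 12; y[1] = 4×2 + 6×3 = 26; y[2] = 4×3 + 6×2 + 6×3 = 42; y[3] = 6×3 + 6×2 + 4×3 = 42; y[4] = 6×3 + 4×2 = 26; y[5] = 4×3 = 12

[12, 26, 42, 42, 26, 12]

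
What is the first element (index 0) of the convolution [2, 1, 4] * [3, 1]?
Use y[k] = Σ_i a[i]·b[k-i] at k=0. y[0] = 2×3 = 6

6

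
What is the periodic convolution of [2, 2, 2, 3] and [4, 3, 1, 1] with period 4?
Use y[k] = Σ_j u[j]·v[(k-j) mod 4]. y[0] = 2×4 + 2×1 + 2×1 + 3×3 = 21; y[1] = 2×3 + 2×4 + 2×1 + 3×1 = 19; y[2] = 2×1 + 2×3 + 2×4 + 3×1 = 19; y[3] = 2×1 + 2×1 + 2×3 + 3×4 = 22. Result: [21, 19, 19, 22]

[21, 19, 19, 22]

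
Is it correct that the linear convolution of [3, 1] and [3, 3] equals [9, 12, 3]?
Recompute linear convolution of [3, 1] and [3, 3]: y[0] = 3×3 = 9; y[1] = 3×3 + 1×3 = 12; y[2] = 1×3 = 3 → [9, 12, 3]. Given [9, 12, 3] matches, so answer: Yes

Yes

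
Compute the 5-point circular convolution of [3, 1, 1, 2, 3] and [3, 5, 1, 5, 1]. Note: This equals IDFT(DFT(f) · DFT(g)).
Either evaluate y[k] = Σ_j f[j]·g[(k-j) mod 5] directly, or use IDFT(DFT(f) · DFT(g)). y[0] = 3×3 + 1×1 + 1×5 + 2×1 + 3×5 = 32; y[1] = 3×5 + 1×3 + 1×1 + 2×5 + 3×1 = 32; y[2] = 3×1 + 1×5 + 1×3 + 2×1 + 3×5 = 28; y[3] = 3×5 + 1×1 + 1×5 + 2×3 + 3×1 = 30; y[4] = 3×1 + 1×5 + 1×1 + 2×5 + 3×3 = 28. Result: [32, 32, 28, 30, 28]

[32, 32, 28, 30, 28]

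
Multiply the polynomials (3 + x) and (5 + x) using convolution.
Ascending coefficients: a = [3, 1], b = [5, 1]. c[0] = 3×5 = 15; c[1] = 3×1 + 1×5 = 8; c[2] = 1×1 = 1. Result coefficients: [15, 8, 1] → 15 + 8x + x^2

15 + 8x + x^2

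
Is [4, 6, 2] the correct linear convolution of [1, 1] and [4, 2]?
Recompute linear convolution of [1, 1] and [4, 2]: y[0] = 1×4 = 4; y[1] = 1×2 + 1×4 = 6; y[2] = 1×2 = 2 → [4, 6, 2]. Given [4, 6, 2] matches, so answer: Yes

Yes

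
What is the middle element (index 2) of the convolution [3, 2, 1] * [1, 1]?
Use y[k] = Σ_i a[i]·b[k-i] at k=2. y[2] = 2×1 + 1×1 = 3

3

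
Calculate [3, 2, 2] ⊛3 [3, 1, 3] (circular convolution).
Use y[k] = Σ_j a[j]·b[(k-j) mod 3]. y[0] = 3×3 + 2×3 + 2×1 = 17; y[1] = 3×1 + 2×3 + 2×3 = 15; y[2] = 3×3 + 2×1 + 2×3 = 17. Result: [17, 15, 17]

[17, 15, 17]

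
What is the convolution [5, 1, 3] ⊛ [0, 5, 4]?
y[0] = 5×0 = 0; y[1] = 5×5 + 1×0 = 25; y[2] = 5×4 + 1×5 + 3×0 = 25; y[3] = 1×4 + 3×5 = 19; y[4] = 3×4 = 12

[0, 25, 25, 19, 12]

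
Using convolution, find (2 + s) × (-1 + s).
Ascending coefficients: a = [2, 1], b = [-1, 1]. c[0] = 2×-1 = -2; c[1] = 2×1 + 1×-1 = 1; c[2] = 1×1 = 1. Result coefficients: [-2, 1, 1] → -2 + s + s^2

-2 + s + s^2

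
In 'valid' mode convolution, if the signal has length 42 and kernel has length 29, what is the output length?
'Valid' mode counts only positions where the kernel fully overlaps the signal: m - n + 1 = 42 - 29 + 1 = 14

14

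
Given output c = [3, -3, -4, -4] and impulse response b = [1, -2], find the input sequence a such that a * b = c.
Deconvolve c=[3, -3, -4, -4] by b=[1, -2]. Since b[0]=1, solve forward: a[0] = c[0] / 1 = 3; a[1] = (c[1] - 3×-2) / 1 = 3; a[2] = (c[2] - 3×-2) / 1 = 2. So a = [3, 3, 2]. Check by forward convolution: c[0] = 3×1 = 3; c[1] = 3×-2 + 3×1 = -3; c[2] = 3×-2 + 2×1 = -4; c[3] = 2×-2 = -4

[3, 3, 2]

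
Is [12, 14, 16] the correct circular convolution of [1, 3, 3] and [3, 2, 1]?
Recompute circular convolution of [1, 3, 3] and [3, 2, 1]: y[0] = 1×3 + 3×1 + 3×2 = 12; y[1] = 1×2 + 3×3 + 3×1 = 14; y[2] = 1×1 + 3×2 + 3×3 = 16 → [12, 14, 16]. Given [12, 14, 16] matches, so answer: Yes

Yes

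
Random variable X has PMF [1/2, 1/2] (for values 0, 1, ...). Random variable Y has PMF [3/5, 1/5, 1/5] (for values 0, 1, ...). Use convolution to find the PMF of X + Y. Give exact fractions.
P(X+Y=k) = Σ_i P(X=i)·P(Y=k-i) — a convolution of [1/2, 1/2] and [3/5, 1/5, 1/5]. P(X+Y=0) = (1/2)×(3/5) = 3/10; P(X+Y=1) = (1/2)×(1/5) + (1/2)×(3/5) = 1/10 + 3/10 = 2/5; P(X+Y=2) = (1/2)×(1/5) + (1/2)×(1/5) = 1/10 + 1/10 = 1/5; P(X+Y=3) = (1/2)×(1/5) = 1/10. PMF: [3/10, 2/5, 1/5, 1/10] (sums to 1 ✓)

[3/10, 2/5, 1/5, 1/10]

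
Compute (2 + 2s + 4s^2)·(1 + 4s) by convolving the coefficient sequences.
Ascending coefficients: a = [2, 2, 4], b = [1, 4]. c[0] = 2×1 = 2; c[1] = 2×4 + 2×1 = 10; c[2] = 2×4 + 4×1 = 12; c[3] = 4×4 = 16. Result coefficients: [2, 10, 12, 16] → 2 + 10s + 12s^2 + 16s^3

2 + 10s + 12s^2 + 16s^3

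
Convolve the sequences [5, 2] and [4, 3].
y[0] = 5×4 = 20; y[1] = 5×3 + 2×4 = 23; y[2] = 2×3 = 6

[20, 23, 6]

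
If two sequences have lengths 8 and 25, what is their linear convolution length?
Linear/full convolution length: m + n - 1 = 8 + 25 - 1 = 32

32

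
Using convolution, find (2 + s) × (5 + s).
Ascending coefficients: a = [2, 1], b = [5, 1]. c[0] = 2×5 = 10; c[1] = 2×1 + 1×5 = 7; c[2] = 1×1 = 1. Result coefficients: [10, 7, 1] → 10 + 7s + s^2

10 + 7s + s^2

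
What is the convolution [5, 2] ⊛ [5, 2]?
y[0] = 5×5 = 25; y[1] = 5×2 + 2×5 = 20; y[2] = 2×2 = 4

[25, 20, 4]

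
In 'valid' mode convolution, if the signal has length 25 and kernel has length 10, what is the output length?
'Valid' mode counts only positions where the kernel fully overlaps the signal: m - n + 1 = 25 - 10 + 1 = 16

16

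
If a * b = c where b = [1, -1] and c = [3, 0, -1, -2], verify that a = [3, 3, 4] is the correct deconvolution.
Forward-compute [3, 3, 4] * [1, -1]: c[0] = 3×1 = 3; c[1] = 3×-1 + 3×1 = 0; c[2] = 3×-1 + 4×1 = 1; c[3] = 4×-1 = -4 → [3, 0, 1, -4]. Does not match given c = [3, 0, -1, -2].

Not verified. [3, 3, 4] * [1, -1] = [3, 0, 1, -4], which differs from [3, 0, -1, -2] at index 2.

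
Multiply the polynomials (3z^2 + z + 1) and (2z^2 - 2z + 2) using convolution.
Ascending coefficients: a = [1, 1, 3], b = [2, -2, 2]. c[0] = 1×2 = 2; c[1] = 1×-2 + 1×2 = 0; c[2] = 1×2 + 1×-2 + 3×2 = 6; c[3] = 1×2 + 3×-2 = -4; c[4] = 3×2 = 6. Result coefficients: [2, 0, 6, -4, 6] → 6z^4 - 4z^3 + 6z^2 + 2

6z^4 - 4z^3 + 6z^2 + 2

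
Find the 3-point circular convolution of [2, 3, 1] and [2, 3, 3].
Use y[k] = Σ_j f[j]·g[(k-j) mod 3]. y[0] = 2×2 + 3×3 + 1×3 = 16; y[1] = 2×3 + 3×2 + 1×3 = 15; y[2] = 2×3 + 3×3 + 1×2 = 17. Result: [16, 15, 17]

[16, 15, 17]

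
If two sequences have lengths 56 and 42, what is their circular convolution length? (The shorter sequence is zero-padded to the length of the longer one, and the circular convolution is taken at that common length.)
Circular convolution (zero-padding the shorter input) has length max(m, n) = max(56, 42) = 56

56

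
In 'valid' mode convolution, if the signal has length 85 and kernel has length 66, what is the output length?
'Valid' mode counts only positions where the kernel fully overlaps the signal: m - n + 1 = 85 - 66 + 1 = 20

20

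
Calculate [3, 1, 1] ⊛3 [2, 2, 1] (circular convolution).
Use y[k] = Σ_j a[j]·b[(k-j) mod 3]. y[0] = 3×2 + 1×1 + 1×2 = 9; y[1] = 3×2 + 1×2 + 1×1 = 9; y[2] = 3×1 + 1×2 + 1×2 = 7. Result: [9, 9, 7]

[9, 9, 7]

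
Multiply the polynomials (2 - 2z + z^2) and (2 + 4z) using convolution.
Ascending coefficients: a = [2, -2, 1], b = [2, 4]. c[0] = 2×2 = 4; c[1] = 2×4 + -2×2 = 4; c[2] = -2×4 + 1×2 = -6; c[3] = 1×4 = 4. Result coefficients: [4, 4, -6, 4] → 4 + 4z - 6z^2 + 4z^3

4 + 4z - 6z^2 + 4z^3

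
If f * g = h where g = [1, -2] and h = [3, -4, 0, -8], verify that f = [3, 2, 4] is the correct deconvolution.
Forward-compute [3, 2, 4] * [1, -2]: h[0] = 3×1 = 3; h[1] = 3×-2 + 2×1 = -4; h[2] = 2×-2 + 4×1 = 0; h[3] = 4×-2 = -8 → [3, -4, 0, -8]. Matches given h = [3, -4, 0, -8], so verified.

Verified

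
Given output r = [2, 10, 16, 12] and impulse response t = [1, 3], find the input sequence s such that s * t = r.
Deconvolve r=[2, 10, 16, 12] by t=[1, 3]. Since t[0]=1, solve forward: s[0] = r[0] / 1 = 2; s[1] = (r[1] - 2×3) / 1 = 4; s[2] = (r[2] - 4×3) / 1 = 4. So s = [2, 4, 4]. Check by forward convolution: r[0] = 2×1 = 2; r[1] = 2×3 + 4×1 = 10; r[2] = 4×3 + 4×1 = 16; r[3] = 4×3 = 12

[2, 4, 4]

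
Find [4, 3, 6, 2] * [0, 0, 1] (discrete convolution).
y[0] = 4×0 = 0; y[1] = 4×0 + 3×0 = 0; y[2] = 4×1 + 3×0 + 6×0 = 4; y[3] = 3×1 + 6×0 + 2×0 = 3; y[4] = 6×1 + 2×0 = 6; y[5] = 2×1 = 2

[0, 0, 4, 3, 6, 2]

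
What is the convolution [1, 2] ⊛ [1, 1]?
y[0] = 1×1 = 1; y[1] = 1×1 + 2×1 = 3; y[2] = 2×1 = 2

[1, 3, 2]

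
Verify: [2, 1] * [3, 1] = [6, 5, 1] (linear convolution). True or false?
Recompute linear convolution of [2, 1] and [3, 1]: y[0] = 2×3 = 6; y[1] = 2×1 + 1×3 = 5; y[2] = 1×1 = 1 → [6, 5, 1]. Given [6, 5, 1] matches, so answer: Yes

Yes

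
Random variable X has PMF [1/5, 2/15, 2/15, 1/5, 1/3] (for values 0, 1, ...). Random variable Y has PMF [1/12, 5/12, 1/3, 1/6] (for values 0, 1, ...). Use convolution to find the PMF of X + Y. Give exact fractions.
P(X+Y=k) = Σ_i P(X=i)·P(Y=k-i) — a convolution of [1/5, 2/15, 2/15, 1/5, 1/3] and [1/12, 5/12, 1/3, 1/6]. P(X+Y=0) = (1/5)×(1/12) = 1/60; P(X+Y=1) = (1/5)×(5/12) + (2/15)×(1/12) = 1/12 + 1/90 = 17/180; P(X+Y=2) = (1/5)×(1/3) + (2/15)×(5/12) + (2/15)×(1/12) = 1/15 + 1/18 + 1/90 = 2/15; P(X+Y=3) = (1/5)×(1/6) + (2/15)×(1/3) + (2/15)×(5/12) + (1/5)×(1/12) = 1/30 + 2/45 + 1/18 + 1/60 = 3/20; P(X+Y=4) = (2/15)×(1/6) + (2/15)×(1/3) + (1/5)×(5/12) + (1/3)×(1/12) = 1/45 + 2/45 + 1/12 + 1/36 = 8/45; P(X+Y=5) = (2/15)×(1/6) + (1/5)×(1/3) + (1/3)×(5/12) = 1/45 + 1/15 + 5/36 = 41/180; P(X+Y=6) = (1/5)×(1/6) + (1/3)×(1/3) = 1/30 + 1/9 = 13/90; P(X+Y=7) = (1/3)×(1/6) = 1/18. PMF: [1/60, 17/180, 2/15, 3/20, 8/45, 41/180, 13/90, 1/18] (sums to 1 ✓)

[1/60, 17/180, 2/15, 3/20, 8/45, 41/180, 13/90, 1/18]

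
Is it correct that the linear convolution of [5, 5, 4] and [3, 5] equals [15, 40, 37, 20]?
Recompute linear convolution of [5, 5, 4] and [3, 5]: y[0] = 5×3 = 15; y[1] = 5×5 + 5×3 = 40; y[2] = 5×5 + 4×3 = 37; y[3] = 4×5 = 20 → [15, 40, 37, 20]. Given [15, 40, 37, 20] matches, so answer: Yes

Yes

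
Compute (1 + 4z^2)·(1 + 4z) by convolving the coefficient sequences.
Ascending coefficients: a = [1, 0, 4], b = [1, 4]. c[0] = 1×1 = 1; c[1] = 1×4 + 0×1 = 4; c[2] = 0×4 + 4×1 = 4; c[3] = 4×4 = 16. Result coefficients: [1, 4, 4, 16] → 1 + 4z + 4z^2 + 16z^3

1 + 4z + 4z^2 + 16z^3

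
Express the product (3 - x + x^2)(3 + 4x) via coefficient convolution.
Ascending coefficients: a = [3, -1, 1], b = [3, 4]. c[0] = 3×3 = 9; c[1] = 3×4 + -1×3 = 9; c[2] = -1×4 + 1×3 = -1; c[3] = 1×4 = 4. Result coefficients: [9, 9, -1, 4] → 9 + 9x - x^2 + 4x^3

9 + 9x - x^2 + 4x^3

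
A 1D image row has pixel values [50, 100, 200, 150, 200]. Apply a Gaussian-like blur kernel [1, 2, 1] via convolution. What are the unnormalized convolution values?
Convolve image row [50, 100, 200, 150, 200] with kernel [1, 2, 1]: y[0] = 50×1 = 50; y[1] = 50×2 + 100×1 = 200; y[2] = 50×1 + 100×2 + 200×1 = 450; y[3] = 100×1 + 200×2 + 150×1 = 650; y[4] = 200×1 + 150×2 + 200×1 = 700; y[5] = 150×1 + 200×2 = 550; y[6] = 200×1 = 200 → [50, 200, 450, 650, 700, 550, 200]. Normalization factor = sum(kernel) = 4.

[50, 200, 450, 650, 700, 550, 200]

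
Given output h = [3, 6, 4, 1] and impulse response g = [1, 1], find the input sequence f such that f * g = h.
Deconvolve h=[3, 6, 4, 1] by g=[1, 1]. Since g[0]=1, solve forward: f[0] = h[0] / 1 = 3; f[1] = (h[1] - 3×1) / 1 = 3; f[2] = (h[2] - 3×1) / 1 = 1. So f = [3, 3, 1]. Check by forward convolution: h[0] = 3×1 = 3; h[1] = 3×1 + 3×1 = 6; h[2] = 3×1 + 1×1 = 4; h[3] = 1×1 = 1

[3, 3, 1]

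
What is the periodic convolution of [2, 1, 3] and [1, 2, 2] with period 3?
Use y[k] = Σ_j u[j]·v[(k-j) mod 3]. y[0] = 2×1 + 1×2 + 3×2 = 10; y[1] = 2×2 + 1×1 + 3×2 = 11; y[2] = 2×2 + 1×2 + 3×1 = 9. Result: [10, 11, 9]

[10, 11, 9]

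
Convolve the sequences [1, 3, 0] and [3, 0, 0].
y[0] = 1×3 = 3; y[1] = 1×0 + 3×3 = 9; y[2] = 1×0 + 3×0 + 0×3 = 0; y[3] = 3×0 + 0×0 = 0; y[4] = 0×0 = 0

[3, 9, 0, 0, 0]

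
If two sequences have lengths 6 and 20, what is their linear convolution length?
Linear/full convolution length: m + n - 1 = 6 + 20 - 1 = 25

25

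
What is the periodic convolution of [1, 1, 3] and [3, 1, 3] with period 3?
Use y[k] = Σ_j s[j]·t[(k-j) mod 3]. y[0] = 1×3 + 1×3 + 3×1 = 9; y[1] = 1×1 + 1×3 + 3×3 = 13; y[2] = 1×3 + 1×1 + 3×3 = 13. Result: [9, 13, 13]

[9, 13, 13]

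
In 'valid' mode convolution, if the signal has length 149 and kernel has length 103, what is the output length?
'Valid' mode counts only positions where the kernel fully overlaps the signal: m - n + 1 = 149 - 103 + 1 = 47

47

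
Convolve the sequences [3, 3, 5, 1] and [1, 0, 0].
y[0] = 3×1 = 3; y[1] = 3×0 + 3×1 = 3; y[2] = 3×0 + 3×0 + 5×1 = 5; y[3] = 3×0 + 5×0 + 1×1 = 1; y[4] = 5×0 + 1×0 = 0; y[5] = 1×0 = 0

[3, 3, 5, 1, 0, 0]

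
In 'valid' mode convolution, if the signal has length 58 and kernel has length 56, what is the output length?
'Valid' mode counts only positions where the kernel fully overlaps the signal: m - n + 1 = 58 - 56 + 1 = 3

3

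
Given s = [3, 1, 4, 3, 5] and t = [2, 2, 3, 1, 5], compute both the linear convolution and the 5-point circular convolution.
Linear: y_lin[0] = 3×2 = 6; y_lin[1] = 3×2 + 1×2 = 8; y_lin[2] = 3×3 + 1×2 + 4×2 = 19; y_lin[3] = 3×1 + 1×3 + 4×2 + 3×2 = 20; y_lin[4] = 3×5 + 1×1 + 4×3 + 3×2 + 5×2 = 44; y_lin[5] = 1×5 + 4×1 + 3×3 + 5×2 = 28; y_lin[6] = 4×5 + 3×1 + 5×3 = 38; y_lin[7] = 3×5 + 5×1 = 20; y_lin[8] = 5×5 = 25 → [6, 8, 19, 20, 44, 28, 38, 20, 25]. Circular (length 5): y[0] = 3×2 + 1×5 + 4×1 + 3×3 + 5×2 = 34; y[1] = 3×2 + 1×2 + 4×5 + 3×1 + 5×3 = 46; y[2] = 3×3 + 1×2 + 4×2 + 3×5 + 5×1 = 39; y[3] = 3×1 + 1×3 + 4×2 + 3×2 + 5×5 = 45; y[4] = 3×5 + 1×1 + 4×3 + 3×2 + 5×2 = 44 → [34, 46, 39, 45, 44]

Linear: [6, 8, 19, 20, 44, 28, 38, 20, 25], Circular: [34, 46, 39, 45, 44]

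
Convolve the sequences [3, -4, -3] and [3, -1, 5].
y[0] = 3×3 = 9; y[1] = 3×-1 + -4×3 = -15; y[2] = 3×5 + -4×-1 + -3×3 = 10; y[3] = -4×5 + -3×-1 = -17; y[4] = -3×5 = -15

[9, -15, 10, -17, -15]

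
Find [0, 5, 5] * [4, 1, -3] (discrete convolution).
y[0] = 0×4 = 0; y[1] = 0×1 + 5×4 = 20; y[2] = 0×-3 + 5×1 + 5×4 = 25; y[3] = 5×-3 + 5×1 = -10; y[4] = 5×-3 = -15

[0, 20, 25, -10, -15]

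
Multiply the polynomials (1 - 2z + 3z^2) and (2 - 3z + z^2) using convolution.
Ascending coefficients: a = [1, -2, 3], b = [2, -3, 1]. c[0] = 1×2 = 2; c[1] = 1×-3 + -2×2 = -7; c[2] = 1×1 + -2×-3 + 3×2 = 13; c[3] = -2×1 + 3×-3 = -11; c[4] = 3×1 = 3. Result coefficients: [2, -7, 13, -11, 3] → 2 - 7z + 13z^2 - 11z^3 + 3z^4

2 - 7z + 13z^2 - 11z^3 + 3z^4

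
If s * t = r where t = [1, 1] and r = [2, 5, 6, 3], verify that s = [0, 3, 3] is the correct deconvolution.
Forward-compute [0, 3, 3] * [1, 1]: r[0] = 0×1 = 0; r[1] = 0×1 + 3×1 = 3; r[2] = 3×1 + 3×1 = 6; r[3] = 3×1 = 3 → [0, 3, 6, 3]. Does not match given r = [2, 5, 6, 3].

Not verified. [0, 3, 3] * [1, 1] = [0, 3, 6, 3], which differs from [2, 5, 6, 3] at index 0.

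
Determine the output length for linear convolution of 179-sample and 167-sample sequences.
Linear/full convolution length: m + n - 1 = 179 + 167 - 1 = 345

345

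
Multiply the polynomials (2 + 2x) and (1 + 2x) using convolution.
Ascending coefficients: a = [2, 2], b = [1, 2]. c[0] = 2×1 = 2; c[1] = 2×2 + 2×1 = 6; c[2] = 2×2 = 4. Result coefficients: [2, 6, 4] → 2 + 6x + 4x^2

2 + 6x + 4x^2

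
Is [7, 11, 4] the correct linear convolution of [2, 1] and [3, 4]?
Recompute linear convolution of [2, 1] and [3, 4]: y[0] = 2×3 = 6; y[1] = 2×4 + 1×3 = 11; y[2] = 1×4 = 4 → [6, 11, 4]. Compare to given [7, 11, 4]: they differ at index 0: given 7, correct 6, so answer: No

No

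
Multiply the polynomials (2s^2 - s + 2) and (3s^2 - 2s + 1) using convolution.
Ascending coefficients: a = [2, -1, 2], b = [1, -2, 3]. c[0] = 2×1 = 2; c[1] = 2×-2 + -1×1 = -5; c[2] = 2×3 + -1×-2 + 2×1 = 10; c[3] = -1×3 + 2×-2 = -7; c[4] = 2×3 = 6. Result coefficients: [2, -5, 10, -7, 6] → 6s^4 - 7s^3 + 10s^2 - 5s + 2

6s^4 - 7s^3 + 10s^2 - 5s + 2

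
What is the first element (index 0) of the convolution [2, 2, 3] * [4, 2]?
Use y[k] = Σ_i a[i]·b[k-i] at k=0. y[0] = 2×4 = 8

8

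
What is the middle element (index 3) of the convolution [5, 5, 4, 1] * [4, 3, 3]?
Use y[k] = Σ_i a[i]·b[k-i] at k=3. y[3] = 5×3 + 4×3 + 1×4 = 31

31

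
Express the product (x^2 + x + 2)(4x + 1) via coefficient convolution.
Ascending coefficients: a = [2, 1, 1], b = [1, 4]. c[0] = 2×1 = 2; c[1] = 2×4 + 1×1 = 9; c[2] = 1×4 + 1×1 = 5; c[3] = 1×4 = 4. Result coefficients: [2, 9, 5, 4] → 4x^3 + 5x^2 + 9x + 2

4x^3 + 5x^2 + 9x + 2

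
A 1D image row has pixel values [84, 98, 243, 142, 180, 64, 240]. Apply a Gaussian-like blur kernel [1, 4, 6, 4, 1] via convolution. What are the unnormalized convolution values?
Convolve image row [84, 98, 243, 142, 180, 64, 240] with kernel [1, 4, 6, 4, 1]: y[0] = 84×1 = 84; y[1] = 84×4 + 98×1 = 434; y[2] = 84×6 + 98×4 + 243×1 = 1139; y[3] = 84×4 + 98×6 + 243×4 + 142×1 = 2038; y[4] = 84×1 + 98×4 + 243×6 + 142×4 + 180×1 = 2682; y[5] = 98×1 + 243×4 + 142×6 + 180×4 + 64×1 = 2706; y[6] = 243×1 + 142×4 + 180×6 + 64×4 + 240×1 = 2387; y[7] = 142×1 + 180×4 + 64×6 + 240×4 = 2206; y[8] = 180×1 + 64×4 + 240×6 = 1876; y[9] = 64×1 + 240×4 = 1024; y[10] = 240×1 = 240 → [84, 434, 1139, 2038, 2682, 2706, 2387, 2206, 1876, 1024, 240]. Normalization factor = sum(kernel) = 16.

[84, 434, 1139, 2038, 2682, 2706, 2387, 2206, 1876, 1024, 240]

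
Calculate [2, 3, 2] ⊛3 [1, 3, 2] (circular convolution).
Use y[k] = Σ_j a[j]·b[(k-j) mod 3]. y[0] = 2×1 + 3×2 + 2×3 = 14; y[1] = 2×3 + 3×1 + 2×2 = 13; y[2] = 2×2 + 3×3 + 2×1 = 15. Result: [14, 13, 15]

[14, 13, 15]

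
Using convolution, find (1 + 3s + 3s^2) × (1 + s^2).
Ascending coefficients: a = [1, 3, 3], b = [1, 0, 1]. c[0] = 1×1 = 1; c[1] = 1×0 + 3×1 = 3; c[2] = 1×1 + 3×0 + 3×1 = 4; c[3] = 3×1 + 3×0 = 3; c[4] = 3×1 = 3. Result coefficients: [1, 3, 4, 3, 3] → 1 + 3s + 4s^2 + 3s^3 + 3s^4

1 + 3s + 4s^2 + 3s^3 + 3s^4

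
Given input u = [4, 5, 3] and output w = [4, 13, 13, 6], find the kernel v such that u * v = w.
Output length 4 = len(u) + len(v) - 1 ⇒ len(v) = 2. Solve v forward using v[k] = (w[k] - Σ_{i≥1} u[i]·v[k-i]) / u[0]: v[0] = w[0] / u[0] = 4 / 4 = 1; v[1] = (w[1] - 5×1) / u[0] = (13 - 5×1) / 4 = 2. So v = [1, 2]. Forward-check [4, 5, 3] * [1, 2]: w[0] = 4×1 = 4; w[1] = 4×2 + 5×1 = 13; w[2] = 5×2 + 3×1 = 13; w[3] = 3×2 = 6 → [4, 13, 13, 6] ✓

[1, 2]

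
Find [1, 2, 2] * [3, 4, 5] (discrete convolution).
y[0] = 1×3 = 3; y[1] = 1×4 + 2×3 = 10; y[2] = 1×5 + 2×4 + 2×3 = 19; y[3] = 2×5 + 2×4 = 18; y[4] = 2×5 = 10

[3, 10, 19, 18, 10]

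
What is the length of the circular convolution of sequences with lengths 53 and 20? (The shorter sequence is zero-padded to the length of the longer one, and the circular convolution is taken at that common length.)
Circular convolution (zero-padding the shorter input) has length max(m, n) = max(53, 20) = 53

53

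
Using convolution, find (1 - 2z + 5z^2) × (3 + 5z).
Ascending coefficients: a = [1, -2, 5], b = [3, 5]. c[0] = 1×3 = 3; c[1] = 1×5 + -2×3 = -1; c[2] = -2×5 + 5×3 = 5; c[3] = 5×5 = 25. Result coefficients: [3, -1, 5, 25] → 3 - z + 5z^2 + 25z^3

3 - z + 5z^2 + 25z^3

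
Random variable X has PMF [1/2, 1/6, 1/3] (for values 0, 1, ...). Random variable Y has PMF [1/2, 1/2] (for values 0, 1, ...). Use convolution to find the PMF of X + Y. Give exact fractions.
P(X+Y=k) = Σ_i P(X=i)·P(Y=k-i) — a convolution of [1/2, 1/6, 1/3] and [1/2, 1/2]. P(X+Y=0) = (1/2)×(1/2) = 1/4; P(X+Y=1) = (1/2)×(1/2) + (1/6)×(1/2) = 1/4 + 1/12 = 1/3; P(X+Y=2) = (1/6)×(1/2) + (1/3)×(1/2) = 1/12 + 1/6 = 1/4; P(X+Y=3) = (1/3)×(1/2) = 1/6. PMF: [1/4, 1/3, 1/4, 1/6] (sums to 1 ✓)

[1/4, 1/3, 1/4, 1/6]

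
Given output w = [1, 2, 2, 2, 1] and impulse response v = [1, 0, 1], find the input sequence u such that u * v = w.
Deconvolve w=[1, 2, 2, 2, 1] by v=[1, 0, 1]. Since v[0]=1, solve forward: u[0] = w[0] / 1 = 1; u[1] = (w[1] - 1×0) / 1 = 2; u[2] = (w[2] - 2×0 - 1×1) / 1 = 1. So u = [1, 2, 1]. Check by forward convolution: w[0] = 1×1 = 1; w[1] = 1×0 + 2×1 = 2; w[2] = 1×1 + 2×0 + 1×1 = 2; w[3] = 2×1 + 1×0 = 2; w[4] = 1×1 = 1

[1, 2, 1]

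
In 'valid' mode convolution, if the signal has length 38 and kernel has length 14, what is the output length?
'Valid' mode counts only positions where the kernel fully overlaps the signal: m - n + 1 = 38 - 14 + 1 = 25

25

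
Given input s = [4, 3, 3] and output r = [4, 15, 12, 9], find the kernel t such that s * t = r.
Output length 4 = len(s) + len(t) - 1 ⇒ len(t) = 2. Solve t forward using t[k] = (r[k] - Σ_{i≥1} s[i]·t[k-i]) / s[0]: t[0] = r[0] / s[0] = 4 / 4 = 1; t[1] = (r[1] - 3×1) / s[0] = (15 - 3×1) / 4 = 3. So t = [1, 3]. Forward-check [4, 3, 3] * [1, 3]: r[0] = 4×1 = 4; r[1] = 4×3 + 3×1 = 15; r[2] = 3×3 + 3×1 = 12; r[3] = 3×3 = 9 → [4, 15, 12, 9] ✓

[1, 3]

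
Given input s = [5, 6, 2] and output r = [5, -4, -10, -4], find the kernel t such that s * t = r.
Output length 4 = len(s) + len(t) - 1 ⇒ len(t) = 2. Solve t forward using t[k] = (r[k] - Σ_{i≥1} s[i]·t[k-i]) / s[0]: t[0] = r[0] / s[0] = 5 / 5 = 1; t[1] = (r[1] - 6×1) / s[0] = (-4 - 6×1) / 5 = -2. So t = [1, -2]. Forward-check [5, 6, 2] * [1, -2]: r[0] = 5×1 = 5; r[1] = 5×-2 + 6×1 = -4; r[2] = 6×-2 + 2×1 = -10; r[3] = 2×-2 = -4 → [5, -4, -10, -4] ✓

[1, -2]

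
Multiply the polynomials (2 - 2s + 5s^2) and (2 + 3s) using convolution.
Ascending coefficients: a = [2, -2, 5], b = [2, 3]. c[0] = 2×2 = 4; c[1] = 2×3 + -2×2 = 2; c[2] = -2×3 + 5×2 = 4; c[3] = 5×3 = 15. Result coefficients: [4, 2, 4, 15] → 4 + 2s + 4s^2 + 15s^3

4 + 2s + 4s^2 + 15s^3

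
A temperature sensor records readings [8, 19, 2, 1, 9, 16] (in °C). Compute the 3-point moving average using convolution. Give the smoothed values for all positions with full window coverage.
3-point moving average kernel = [1, 1, 1]. Apply in 'valid' mode (full window coverage): avg[0] = (8 + 19 + 2) / 3 = 9.67; avg[1] = (19 + 2 + 1) / 3 = 7.33; avg[2] = (2 + 1 + 9) / 3 = 4.0; avg[3] = (1 + 9 + 16) / 3 = 8.67. Smoothed values: [9.67, 7.33, 4.0, 8.67]

[9.67, 7.33, 4.0, 8.67]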